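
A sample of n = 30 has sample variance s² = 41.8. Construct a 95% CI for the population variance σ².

df = 29. χ²_{0.025} = 45.722, χ²_{0.975} = 16.047. CI for σ² = ((n-1)s²/χ²_{α/2}, (n-1)s²/χ²_{1-α/2}) = (29·41.8/45.722, 29·41.8/16.047) = (26.51, 75.54)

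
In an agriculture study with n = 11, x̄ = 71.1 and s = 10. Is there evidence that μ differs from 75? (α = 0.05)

t = (x̄ - μ₀)/(s/√n) = (71.1 - 75)/(10/√11) = -1.293. df = 10, critical t = ±2.228. Fail to reject H₀.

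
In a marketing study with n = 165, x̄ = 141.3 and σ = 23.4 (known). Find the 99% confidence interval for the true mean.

CI = x̄ ± z*(σ/√n) = 141.3 ± 2.576(23.4/√165) = 141.3 ± 4.69 = (136.61, 145.99)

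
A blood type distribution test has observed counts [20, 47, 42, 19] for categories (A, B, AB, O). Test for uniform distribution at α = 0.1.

Expected = 32 each. χ² = Σ(O-E)²/E = 19.938. df = 3, critical value = 6.251. Reject H₀.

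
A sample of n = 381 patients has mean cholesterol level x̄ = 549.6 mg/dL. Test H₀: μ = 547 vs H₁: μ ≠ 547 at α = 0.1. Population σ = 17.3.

z = (x̄ - μ₀)/(σ/√n) = (549.6 - 547)/(17.3/√381) = 2.934. Critical value: ±1.645. Since |2.934| > 1.645, Reject H₀.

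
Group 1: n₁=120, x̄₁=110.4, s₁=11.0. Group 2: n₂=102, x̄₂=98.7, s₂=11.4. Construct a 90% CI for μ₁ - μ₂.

Difference = 11.7. SE = √(11.0²/120 + 11.4²/102) = 1.511. CI = (9.21, 14.19)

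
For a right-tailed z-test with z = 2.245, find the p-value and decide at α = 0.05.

p = P(Z > 2.245) = 1 - Φ(2.245) ≈ 0.0124. Since p < 0.05, reject H₀ (significant) at α = 0.05.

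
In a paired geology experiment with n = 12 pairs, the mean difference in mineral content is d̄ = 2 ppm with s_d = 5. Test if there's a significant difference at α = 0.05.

t = d̄/(s_d/√n) = 2/(5/√12) = 1.386. df = 11, critical t = ±2.201. Fail to reject H₀.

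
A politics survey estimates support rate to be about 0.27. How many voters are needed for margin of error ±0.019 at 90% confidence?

n = z²p(1-p)/E² = 1.645²×0.27×0.73/0.019² = 1477.4 → n = 1478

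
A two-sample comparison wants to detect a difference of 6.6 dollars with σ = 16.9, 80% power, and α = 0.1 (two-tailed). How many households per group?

n per group = 2(z_α/2 + z_β)²σ²/d² = 2×(1.645 + 0.84)²×16.9²/6.6² = 81.0 → n = 81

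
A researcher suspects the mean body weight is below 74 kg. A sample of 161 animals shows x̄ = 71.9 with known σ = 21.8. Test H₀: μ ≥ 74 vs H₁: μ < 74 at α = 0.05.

z = -1.222. Critical value: -1.645. Fail to reject H₀.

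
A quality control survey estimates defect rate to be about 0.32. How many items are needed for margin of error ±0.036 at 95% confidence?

n = z²p(1-p)/E² = 1.96²×0.32×0.68/0.036² = 645.01 → n = 646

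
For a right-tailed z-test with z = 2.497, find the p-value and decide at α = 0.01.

p = P(Z > 2.497) = 1 - Φ(2.497) ≈ 0.0063. Since p < 0.01, reject H₀ (significant) at α = 0.01.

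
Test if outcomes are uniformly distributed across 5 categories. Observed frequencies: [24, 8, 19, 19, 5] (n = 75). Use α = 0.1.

Expected = 15 each. χ² = Σ(O-E)²/E = 17.467. df = 4, critical value = 7.779. Reject H₀.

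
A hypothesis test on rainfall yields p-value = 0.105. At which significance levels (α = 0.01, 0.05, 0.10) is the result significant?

p = 0.105. Not significant at any of the given levels.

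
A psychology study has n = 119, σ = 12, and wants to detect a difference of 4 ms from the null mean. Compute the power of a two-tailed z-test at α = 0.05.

SE = σ/√n = 12/√119 = 1.1. Non-centrality λ = d/SE = 4/1.1 = 3.636. Power ≈ Φ(λ - z_{α/2}) = Φ(3.636 - 1.96) = Φ(1.676) = 0.953.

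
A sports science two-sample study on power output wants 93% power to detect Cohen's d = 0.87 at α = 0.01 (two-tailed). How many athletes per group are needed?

z_{α/2} = 2.576, z_β = Φ⁻¹(0.93) = 1.476. For large effect (d = 0.87): n per group = 2(z_{α/2} + z_β)²/d² = 2(2.576 + 1.476)²/0.87² = 43.4 → 44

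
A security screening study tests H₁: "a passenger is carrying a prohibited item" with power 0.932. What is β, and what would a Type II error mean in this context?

β = 1 - power = 1 - 0.932 = 0.068. A Type II error is failing to reject H₀ when H₀ is false (false negative) — here, failing to conclude that a passenger is carrying a prohibited item when in fact it is true. Consequence: letting a prohibited item through — security breach.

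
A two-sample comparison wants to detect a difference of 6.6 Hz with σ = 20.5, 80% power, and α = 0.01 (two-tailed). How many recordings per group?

n per group = 2(z_α/2 + z_β)²σ²/d² = 2×(2.576 + 0.84)²×20.5²/6.6² = 225.2 → n = 226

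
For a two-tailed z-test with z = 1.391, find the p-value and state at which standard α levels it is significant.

p = 2·P(Z > |1.391|) = 2·(1 - Φ(1.391)) ≈ 0.1642. Not significant at any standard level.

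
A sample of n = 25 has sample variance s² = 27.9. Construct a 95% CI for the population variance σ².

df = 24. χ²_{0.025} = 39.364, χ²_{0.975} = 12.401. CI for σ² = ((n-1)s²/χ²_{α/2}, (n-1)s²/χ²_{1-α/2}) = (24·27.9/39.364, 24·27.9/12.401) = (17.01, 54.0)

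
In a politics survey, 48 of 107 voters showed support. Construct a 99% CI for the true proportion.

p̂ = 0.449. CI = p̂ ± z*√(p̂(1-p̂)/n) = (0.325, 0.572)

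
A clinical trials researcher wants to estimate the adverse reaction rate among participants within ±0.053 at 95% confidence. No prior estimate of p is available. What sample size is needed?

Conservative approach: use p = 0.5 (maximizes p(1-p) = 0.25). n = z²(0.25)/E² = 1.96²×0.25/0.053² = 341.9 → n = 342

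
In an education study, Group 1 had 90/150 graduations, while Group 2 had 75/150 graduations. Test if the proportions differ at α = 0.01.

p̂₁ = 0.6, p̂₂ = 0.5, pooled p̂ = 0.55. z = 1.741. Critical: ±2.576. Fail to reject H₀.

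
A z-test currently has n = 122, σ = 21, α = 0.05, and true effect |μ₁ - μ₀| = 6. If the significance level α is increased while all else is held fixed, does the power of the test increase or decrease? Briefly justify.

Power increases: a larger α lowers the critical value, so more of the H₁ sampling distribution falls in the rejection region.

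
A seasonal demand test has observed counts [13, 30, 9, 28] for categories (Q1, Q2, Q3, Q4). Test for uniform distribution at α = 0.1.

Expected = 20 each. χ² = Σ(O-E)²/E = 16.7. df = 3, critical value = 6.251. Reject H₀.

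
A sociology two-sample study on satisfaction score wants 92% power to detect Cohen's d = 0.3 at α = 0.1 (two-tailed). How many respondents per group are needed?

z_{α/2} = 1.645, z_β = Φ⁻¹(0.92) = 1.405. For small effect (d = 0.3): n per group = 2(z_{α/2} + z_β)²/d² = 2(1.645 + 1.405)²/0.3² = 206.7 → 207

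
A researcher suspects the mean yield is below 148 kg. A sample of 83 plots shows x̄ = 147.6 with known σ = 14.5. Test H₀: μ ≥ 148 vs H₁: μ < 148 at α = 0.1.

z = -0.251. Critical value: -1.28. Fail to reject H₀.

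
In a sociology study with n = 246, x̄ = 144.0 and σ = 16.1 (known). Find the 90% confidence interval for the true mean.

CI = x̄ ± z*(σ/√n) = 144.0 ± 1.645(16.1/√246) = 144.0 ± 1.69 = (142.31, 145.69)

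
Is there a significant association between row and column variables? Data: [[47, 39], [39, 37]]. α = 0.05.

χ² = 0.18. df = 1, critical = 3.841. Fail to reject H₀. No evidence of dependence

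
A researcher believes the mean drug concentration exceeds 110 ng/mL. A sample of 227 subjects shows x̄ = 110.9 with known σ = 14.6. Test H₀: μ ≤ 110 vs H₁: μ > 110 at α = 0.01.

z = 0.929. Critical value: 2.33. Fail to reject H₀.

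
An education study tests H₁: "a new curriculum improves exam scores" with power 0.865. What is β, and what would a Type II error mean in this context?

β = 1 - power = 1 - 0.865 = 0.135. A Type II error is failing to reject H₀ when H₀ is false (false negative) — here, failing to conclude that a new curriculum improves exam scores when in fact it is true. Consequence: keeping the old curriculum when the new one would have helped students.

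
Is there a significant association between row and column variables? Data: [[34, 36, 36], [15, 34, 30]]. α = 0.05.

χ² = 4.117. df = 2, critical = 5.991. Fail to reject H₀. No evidence of dependence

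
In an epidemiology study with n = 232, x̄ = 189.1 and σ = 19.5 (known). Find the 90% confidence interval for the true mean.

CI = x̄ ± z*(σ/√n) = 189.1 ± 1.645(19.5/√232) = 189.1 ± 2.11 = (186.99, 191.21)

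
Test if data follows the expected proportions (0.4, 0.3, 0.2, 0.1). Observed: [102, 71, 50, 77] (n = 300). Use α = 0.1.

Expected: [120.0, 90.0, 60.0, 30.0]. χ² = 82.011. df = 3, critical = 6.251. Reject H₀.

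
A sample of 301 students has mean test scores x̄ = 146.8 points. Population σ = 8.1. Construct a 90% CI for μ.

CI = x̄ ± z*(σ/√n) = 146.8 ± 1.645(8.1/√301) = 146.8 ± 0.77 = (146.03, 147.57)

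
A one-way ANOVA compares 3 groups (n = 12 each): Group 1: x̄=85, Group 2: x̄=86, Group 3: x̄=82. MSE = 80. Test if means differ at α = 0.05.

Grand mean = 84.33. SS_between = 104.0, MS_between = 52.0. F = 0.65, F_crit ≈ 3.285. Fail to reject H₀.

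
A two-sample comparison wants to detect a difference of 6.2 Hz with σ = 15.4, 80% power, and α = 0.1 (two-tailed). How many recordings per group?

n per group = 2(z_α/2 + z_β)²σ²/d² = 2×(1.645 + 0.84)²×15.4²/6.2² = 76.2 → n = 77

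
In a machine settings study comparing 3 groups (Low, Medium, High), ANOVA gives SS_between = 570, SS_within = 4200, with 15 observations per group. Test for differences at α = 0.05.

df_between = 2, df_within = 42. F = MS_between/MS_within = 285.0/100.0 = 2.85. F_crit ≈ 3.22. Fail to reject H₀.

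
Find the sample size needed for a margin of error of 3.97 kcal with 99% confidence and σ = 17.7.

n = (z*σ/E)² = (2.576×17.7/3.97)² = 131.9 → n = 132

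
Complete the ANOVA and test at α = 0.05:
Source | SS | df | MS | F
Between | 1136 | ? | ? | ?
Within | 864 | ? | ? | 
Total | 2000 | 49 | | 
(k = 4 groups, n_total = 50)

df_between = 3, df_within = 46. MS_between = 378.67, MS_within = 18.78. F = 20.16, F_crit ≈ 2.807. Reject H₀.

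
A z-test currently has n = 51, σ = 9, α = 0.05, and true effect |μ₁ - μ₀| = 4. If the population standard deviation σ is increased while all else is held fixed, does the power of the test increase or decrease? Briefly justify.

Power decreases: a larger σ inflates the standard error σ/√n, pulling the sampling distribution under H₁ back toward the critical value.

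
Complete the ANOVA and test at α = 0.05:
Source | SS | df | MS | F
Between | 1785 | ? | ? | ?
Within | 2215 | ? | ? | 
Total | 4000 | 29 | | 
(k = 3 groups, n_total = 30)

df_between = 2, df_within = 27. MS_between = 892.5, MS_within = 82.04. F = 10.879, F_crit ≈ 3.354. Reject H₀.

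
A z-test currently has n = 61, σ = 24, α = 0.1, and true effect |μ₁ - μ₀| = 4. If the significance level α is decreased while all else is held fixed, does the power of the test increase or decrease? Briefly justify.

Power decreases: a smaller α raises the critical value, so less of the H₁ sampling distribution falls in the rejection region.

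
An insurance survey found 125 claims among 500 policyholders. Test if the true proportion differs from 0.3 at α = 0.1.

p̂ = 0.25, p₀ = 0.3. z = (p̂ - p₀)/√(p₀(1-p₀)/n) = -2.44. Critical: ±1.645. Reject H₀.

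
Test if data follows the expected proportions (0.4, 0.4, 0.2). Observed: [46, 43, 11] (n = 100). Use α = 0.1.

Expected: [40.0, 40.0, 20.0]. χ² = 5.175. df = 2, critical = 4.605. Reject H₀.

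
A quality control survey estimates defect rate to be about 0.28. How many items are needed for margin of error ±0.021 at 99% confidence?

n = z²p(1-p)/E² = 2.576²×0.28×0.72/0.021² = 3033.5 → n = 3034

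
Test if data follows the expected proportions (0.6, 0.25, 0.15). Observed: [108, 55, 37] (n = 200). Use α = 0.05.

Expected: [120.0, 50.0, 30.0]. χ² = 3.333. df = 2, critical = 5.991. Fail to reject H₀.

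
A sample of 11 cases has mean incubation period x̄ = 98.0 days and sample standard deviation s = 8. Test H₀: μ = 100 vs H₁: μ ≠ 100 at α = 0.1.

t = (x̄ - μ₀)/(s/√n) = (98.0 - 100)/(8/√11) = -0.829. df = 10, critical t = ±1.812. Fail to reject H₀.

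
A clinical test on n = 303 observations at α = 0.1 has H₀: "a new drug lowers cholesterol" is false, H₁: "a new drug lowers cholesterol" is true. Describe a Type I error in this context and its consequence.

Type I error: rejecting H₀ when it is true — concluding that a new drug lowers cholesterol when in fact it is not. Consequence: approving an ineffective drug — patients take a useless medication and may skip effective alternatives.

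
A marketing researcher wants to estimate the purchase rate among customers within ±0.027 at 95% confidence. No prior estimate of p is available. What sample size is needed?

Conservative approach: use p = 0.5 (maximizes p(1-p) = 0.25). n = z²(0.25)/E² = 1.96²×0.25/0.027² = 1317.4 → n = 1318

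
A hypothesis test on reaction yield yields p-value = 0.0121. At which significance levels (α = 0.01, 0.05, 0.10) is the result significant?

p = 0.0121. Significant at: α = 0.05, 0.1.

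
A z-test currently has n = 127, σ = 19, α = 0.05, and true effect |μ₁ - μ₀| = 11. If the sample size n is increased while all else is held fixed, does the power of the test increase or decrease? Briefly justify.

Power increases: a larger n shrinks the standard error σ/√n, moving the sampling distribution under H₁ further from the critical value.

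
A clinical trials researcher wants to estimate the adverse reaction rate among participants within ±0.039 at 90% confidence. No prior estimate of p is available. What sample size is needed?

Conservative approach: use p = 0.5 (maximizes p(1-p) = 0.25). n = z²(0.25)/E² = 1.645²×0.25/0.039² = 444.8 → n = 445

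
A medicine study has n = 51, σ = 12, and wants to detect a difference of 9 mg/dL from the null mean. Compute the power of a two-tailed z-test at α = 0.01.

SE = σ/√n = 12/√51 = 1.68. Non-centrality λ = d/SE = 9/1.68 = 5.356. Power ≈ Φ(λ - z_{α/2}) = Φ(5.356 - 2.576) = Φ(2.78) = 0.997.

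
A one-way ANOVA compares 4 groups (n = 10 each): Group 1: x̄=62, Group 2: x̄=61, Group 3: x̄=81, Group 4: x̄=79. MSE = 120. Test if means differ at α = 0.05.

Grand mean = 70.75. SS_between = 3447.5, MS_between = 1149.17. F = 9.576, F_crit ≈ 2.866. Reject H₀.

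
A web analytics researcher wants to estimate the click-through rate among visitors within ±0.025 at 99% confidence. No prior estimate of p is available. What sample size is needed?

Conservative approach: use p = 0.5 (maximizes p(1-p) = 0.25). n = z²(0.25)/E² = 2.576²×0.25/0.025² = 2654.3 → n = 2655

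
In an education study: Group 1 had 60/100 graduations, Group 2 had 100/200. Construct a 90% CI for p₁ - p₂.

p̂₁ = 0.6, p̂₂ = 0.5. Difference = 0.1. CI = (0.001, 0.199)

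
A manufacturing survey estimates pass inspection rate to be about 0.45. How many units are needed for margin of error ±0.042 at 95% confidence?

n = z²p(1-p)/E² = 1.96²×0.45×0.55/0.042² = 539.0 → n = 539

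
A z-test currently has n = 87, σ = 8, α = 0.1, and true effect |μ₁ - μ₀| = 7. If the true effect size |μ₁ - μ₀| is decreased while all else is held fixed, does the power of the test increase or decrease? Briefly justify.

Power decreases: a smaller true effect decreases the non-centrality λ = |μ₁ - μ₀|/(σ/√n).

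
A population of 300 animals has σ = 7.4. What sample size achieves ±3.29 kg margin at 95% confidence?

Without FPC: n₀ = (1.96×7.4/3.29)² = 19.435. With FPC: n = n₀N/(n₀+N-1) = 18.3 → n = 19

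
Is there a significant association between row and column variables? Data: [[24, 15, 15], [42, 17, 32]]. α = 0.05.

χ² = 1.863. df = 2, critical = 5.991. Fail to reject H₀. No evidence of dependence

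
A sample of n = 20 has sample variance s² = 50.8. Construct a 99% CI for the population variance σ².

df = 19. χ²_{0.005} = 38.582, χ²_{0.995} = 6.844. CI for σ² = ((n-1)s²/χ²_{α/2}, (n-1)s²/χ²_{1-α/2}) = (19·50.8/38.582, 19·50.8/6.844) = (25.02, 141.03)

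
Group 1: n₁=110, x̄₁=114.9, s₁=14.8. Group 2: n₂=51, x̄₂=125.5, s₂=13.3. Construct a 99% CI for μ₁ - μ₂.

Difference = -10.6. SE = √(14.8²/110 + 13.3²/51) = 2.337. CI = (-16.62, -4.58)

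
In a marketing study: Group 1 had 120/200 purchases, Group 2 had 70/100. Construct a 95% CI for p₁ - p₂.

p̂₁ = 0.6, p̂₂ = 0.7. Difference = -0.1. CI = (-0.213, 0.013)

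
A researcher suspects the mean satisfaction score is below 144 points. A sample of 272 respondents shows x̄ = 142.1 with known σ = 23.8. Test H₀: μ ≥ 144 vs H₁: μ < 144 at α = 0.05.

z = -1.317. Critical value: -1.645. Fail to reject H₀.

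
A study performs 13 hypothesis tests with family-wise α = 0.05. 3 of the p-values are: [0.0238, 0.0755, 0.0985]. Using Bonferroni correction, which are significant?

Bonferroni α = 0.05/13 = 0.00385. None of the given p-values are significant.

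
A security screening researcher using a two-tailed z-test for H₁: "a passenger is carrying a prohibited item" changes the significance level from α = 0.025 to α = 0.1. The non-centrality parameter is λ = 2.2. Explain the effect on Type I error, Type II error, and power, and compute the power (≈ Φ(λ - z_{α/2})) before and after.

Increasing α from 0.025 to 0.1:
• Type I error rate increases (α is the Type I rate by definition).
• Critical value moves from z_{α/2} = 2.241 to 1.645, so power = Φ(λ - z_{α/2}) goes from Φ(2.2 - 2.241) = 0.484 to Φ(2.2 - 1.645) = 0.711.
• Type II error rate β = 1 - power therefore decreases (0.516 → 0.289).
Appropriate when false negatives are costly — here, letting a prohibited item through — security breach.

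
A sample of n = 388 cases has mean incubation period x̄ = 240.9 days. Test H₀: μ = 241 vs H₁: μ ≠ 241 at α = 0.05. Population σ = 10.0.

z = (x̄ - μ₀)/(σ/√n) = (240.9 - 241)/(10.0/√388) = -0.197. Critical value: ±1.96. Since |-0.197| ≤ 1.96, Fail to reject H₀.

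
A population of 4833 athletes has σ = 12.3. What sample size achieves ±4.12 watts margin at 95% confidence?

Without FPC: n₀ = (1.96×12.3/4.12)² = 34.24. With FPC: n = n₀N/(n₀+N-1) = 34.01 → n = 35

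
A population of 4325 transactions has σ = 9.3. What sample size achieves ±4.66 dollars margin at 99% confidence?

Without FPC: n₀ = (2.576×9.3/4.66)² = 26.429. With FPC: n = n₀N/(n₀+N-1) = 26.3 → n = 27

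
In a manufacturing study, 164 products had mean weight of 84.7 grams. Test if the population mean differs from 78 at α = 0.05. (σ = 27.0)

z = (x̄ - μ₀)/(σ/√n) = (84.7 - 78)/(27.0/√164) = 3.178. Critical value: ±1.96. Since |3.178| > 1.96, Reject H₀.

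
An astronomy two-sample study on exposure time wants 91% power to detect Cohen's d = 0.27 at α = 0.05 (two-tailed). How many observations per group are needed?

z_{α/2} = 1.96, z_β = Φ⁻¹(0.91) = 1.341. For small effect (d = 0.27): n per group = 2(z_{α/2} + z_β)²/d² = 2(1.96 + 1.341)²/0.27² = 298.9 → 299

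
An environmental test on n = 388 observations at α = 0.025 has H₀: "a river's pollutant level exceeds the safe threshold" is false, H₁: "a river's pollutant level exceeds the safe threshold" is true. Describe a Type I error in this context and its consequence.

Type I error: rejecting H₀ when it is true — concluding that a river's pollutant level exceeds the safe threshold when in fact it is not. Consequence: shutting down a compliant factory unnecessarily.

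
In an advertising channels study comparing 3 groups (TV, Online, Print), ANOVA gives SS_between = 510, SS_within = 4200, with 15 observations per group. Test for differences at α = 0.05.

df_between = 2, df_within = 42. F = MS_between/MS_within = 255.0/100.0 = 2.55. F_crit ≈ 3.22. Fail to reject H₀.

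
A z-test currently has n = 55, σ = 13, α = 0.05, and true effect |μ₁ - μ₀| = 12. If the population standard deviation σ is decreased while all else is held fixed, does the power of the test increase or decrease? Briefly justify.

Power increases: a smaller σ shrinks the standard error σ/√n, moving the sampling distribution under H₁ further from the critical value.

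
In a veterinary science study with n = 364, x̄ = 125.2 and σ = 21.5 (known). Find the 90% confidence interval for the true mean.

CI = x̄ ± z*(σ/√n) = 125.2 ± 1.645(21.5/√364) = 125.2 ± 1.85 = (123.35, 127.05)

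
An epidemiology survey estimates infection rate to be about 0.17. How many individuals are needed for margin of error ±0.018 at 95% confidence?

n = z²p(1-p)/E² = 1.96²×0.17×0.83/0.018² = 1673.0 → n = 1673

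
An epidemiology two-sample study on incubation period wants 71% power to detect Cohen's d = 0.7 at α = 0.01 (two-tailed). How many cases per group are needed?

z_{α/2} = 2.576, z_β = Φ⁻¹(0.71) = 0.553. For medium effect (d = 0.7): n per group = 2(z_{α/2} + z_β)²/d² = 2(2.576 + 0.553)²/0.7² = 40.0 → 40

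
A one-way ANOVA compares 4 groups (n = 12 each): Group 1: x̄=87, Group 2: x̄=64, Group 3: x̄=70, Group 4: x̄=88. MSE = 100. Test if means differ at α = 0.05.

Grand mean = 77.25. SS_between = 5265.0, MS_between = 1755.0. F = 17.55, F_crit ≈ 2.816. Reject H₀.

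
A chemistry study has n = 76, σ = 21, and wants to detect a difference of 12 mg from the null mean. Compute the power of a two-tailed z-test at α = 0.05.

SE = σ/√n = 21/√76 = 2.409. Non-centrality λ = d/SE = 12/2.409 = 4.982. Power ≈ Φ(λ - z_{α/2}) = Φ(4.982 - 1.96) = Φ(3.022) = 0.999.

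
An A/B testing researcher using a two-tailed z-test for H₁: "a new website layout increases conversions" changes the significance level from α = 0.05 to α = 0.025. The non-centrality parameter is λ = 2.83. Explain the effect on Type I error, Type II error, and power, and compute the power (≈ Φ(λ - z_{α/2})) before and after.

Decreasing α from 0.05 to 0.025:
• Type I error rate decreases (α is the Type I rate by definition).
• Critical value moves from z_{α/2} = 1.96 to 2.241, so power = Φ(λ - z_{α/2}) goes from Φ(2.83 - 1.96) = 0.808 to Φ(2.83 - 2.241) = 0.722.
• Type II error rate β = 1 - power therefore increases (0.192 → 0.278).
Appropriate when false positives are costly — here, rolling out a layout that doesn't actually help — wasted engineering effort.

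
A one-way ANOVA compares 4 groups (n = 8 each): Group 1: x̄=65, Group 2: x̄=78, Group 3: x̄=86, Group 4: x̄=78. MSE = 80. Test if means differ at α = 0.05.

Grand mean = 76.75. SS_between = 1814.0, MS_between = 604.67. F = 7.558, F_crit ≈ 2.947. Reject H₀.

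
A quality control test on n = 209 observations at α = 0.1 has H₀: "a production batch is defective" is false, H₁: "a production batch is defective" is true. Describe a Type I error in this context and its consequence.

Type I error: rejecting H₀ when it is true — concluding that a production batch is defective when in fact it is not. Consequence: scrapping a good batch — wasted material and cost for no reason.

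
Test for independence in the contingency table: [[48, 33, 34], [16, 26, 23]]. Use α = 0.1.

χ² = 5.488. df = 2, critical = 4.605. Reject H₀. Variables are dependent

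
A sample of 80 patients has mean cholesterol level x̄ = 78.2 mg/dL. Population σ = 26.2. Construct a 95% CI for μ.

CI = x̄ ± z*(σ/√n) = 78.2 ± 1.96(26.2/√80) = 78.2 ± 5.74 = (72.46, 83.94)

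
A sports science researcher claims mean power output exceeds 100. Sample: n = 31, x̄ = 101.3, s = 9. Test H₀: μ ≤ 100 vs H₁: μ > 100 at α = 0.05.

t = (101.3 - 100)/(9/√31) = 0.804, df = 30. Critical t = 1.697. Fail to reject H₀.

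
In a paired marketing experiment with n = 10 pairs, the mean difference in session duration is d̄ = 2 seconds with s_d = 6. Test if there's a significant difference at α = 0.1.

t = d̄/(s_d/√n) = 2/(6/√10) = 1.054. df = 9, critical t = ±1.833. Fail to reject H₀.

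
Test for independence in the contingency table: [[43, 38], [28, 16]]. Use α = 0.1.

χ² = 1.293. df = 1, critical = 2.706. Fail to reject H₀. No evidence of dependence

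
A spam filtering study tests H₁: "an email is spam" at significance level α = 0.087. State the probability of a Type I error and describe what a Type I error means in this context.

P(Type I error) = α = 0.087. A Type I error is rejecting H₀ when H₀ is actually true (false positive) — here, concluding that an email is spam when in fact this is not the case. Consequence: a legitimate email is sent to the spam folder and the user misses it.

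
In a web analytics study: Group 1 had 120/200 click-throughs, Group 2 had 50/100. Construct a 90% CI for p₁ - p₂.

p̂₁ = 0.6, p̂₂ = 0.5. Difference = 0.1. CI = (-0.0, 0.2)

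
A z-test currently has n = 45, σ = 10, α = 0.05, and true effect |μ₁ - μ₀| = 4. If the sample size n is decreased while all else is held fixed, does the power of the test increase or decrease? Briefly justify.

Power decreases: a smaller n inflates the standard error σ/√n, pulling the sampling distribution under H₁ back toward the critical value.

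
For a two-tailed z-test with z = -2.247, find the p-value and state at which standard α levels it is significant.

p = 2·P(Z > |-2.247|) = 2·(1 - Φ(2.247)) ≈ 0.0246. Significant at α = 0.1; Significant at α = 0.05.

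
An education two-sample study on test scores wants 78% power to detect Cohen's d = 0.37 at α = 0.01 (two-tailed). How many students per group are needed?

z_{α/2} = 2.576, z_β = Φ⁻¹(0.78) = 0.772. For small effect (d = 0.37): n per group = 2(z_{α/2} + z_β)²/d² = 2(2.576 + 0.772)²/0.37² = 163.8 → 164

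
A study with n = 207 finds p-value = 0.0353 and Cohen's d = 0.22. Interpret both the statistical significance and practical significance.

Statistically significant (p = 0.0353 < 0.05). Cohen's d = 0.22 indicates a small effect size. Both statistical and practical significance should be considered.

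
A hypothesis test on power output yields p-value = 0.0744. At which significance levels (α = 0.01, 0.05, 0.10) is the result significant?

p = 0.0744. Significant at: α = 0.1.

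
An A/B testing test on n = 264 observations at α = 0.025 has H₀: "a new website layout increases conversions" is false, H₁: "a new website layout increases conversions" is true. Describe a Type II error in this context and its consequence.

Type II error: failing to reject H₀ when it is false — concluding that a new website layout increases conversions is not supported when in fact it is. Consequence: discarding a layout that would have improved conversions — lost revenue.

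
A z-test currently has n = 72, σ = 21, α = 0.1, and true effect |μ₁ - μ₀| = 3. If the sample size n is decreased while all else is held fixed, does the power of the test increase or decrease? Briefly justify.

Power decreases: a smaller n inflates the standard error σ/√n, pulling the sampling distribution under H₁ back toward the critical value.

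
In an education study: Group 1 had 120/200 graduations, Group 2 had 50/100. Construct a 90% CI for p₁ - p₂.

p̂₁ = 0.6, p̂₂ = 0.5. Difference = 0.1. CI = (-0.0, 0.2)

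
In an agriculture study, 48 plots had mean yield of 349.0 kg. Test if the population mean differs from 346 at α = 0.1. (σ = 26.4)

z = (x̄ - μ₀)/(σ/√n) = (349.0 - 346)/(26.4/√48) = 0.787. Critical value: ±1.645. Since |0.787| ≤ 1.645, Fail to reject H₀.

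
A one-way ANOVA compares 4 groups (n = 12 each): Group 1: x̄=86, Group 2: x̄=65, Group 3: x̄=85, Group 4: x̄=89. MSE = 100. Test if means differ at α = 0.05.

Grand mean = 81.25. SS_between = 4329.0, MS_between = 1443.0. F = 14.43, F_crit ≈ 2.816. Reject H₀.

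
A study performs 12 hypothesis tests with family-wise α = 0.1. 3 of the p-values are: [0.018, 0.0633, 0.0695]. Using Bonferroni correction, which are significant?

Bonferroni α = 0.1/12 = 0.00833. None of the given p-values are significant.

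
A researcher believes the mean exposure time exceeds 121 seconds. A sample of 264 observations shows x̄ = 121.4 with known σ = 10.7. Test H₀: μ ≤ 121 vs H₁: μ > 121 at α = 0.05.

z = 0.607. Critical value: 1.645. Fail to reject H₀.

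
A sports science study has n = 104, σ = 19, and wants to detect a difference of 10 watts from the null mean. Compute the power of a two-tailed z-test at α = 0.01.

SE = σ/√n = 19/√104 = 1.863. Non-centrality λ = d/SE = 10/1.863 = 5.367. Power ≈ Φ(λ - z_{α/2}) = Φ(5.367 - 2.576) = Φ(2.791) = 0.997.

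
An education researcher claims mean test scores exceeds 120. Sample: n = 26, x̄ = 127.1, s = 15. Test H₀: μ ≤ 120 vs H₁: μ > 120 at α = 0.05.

t = (127.1 - 120)/(15/√26) = 2.414, df = 25. Critical t = 1.708. Reject H₀.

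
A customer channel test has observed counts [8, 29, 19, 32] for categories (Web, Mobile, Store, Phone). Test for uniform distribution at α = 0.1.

Expected = 22 each. χ² = Σ(O-E)²/E = 16.091. df = 3, critical value = 6.251. Reject H₀.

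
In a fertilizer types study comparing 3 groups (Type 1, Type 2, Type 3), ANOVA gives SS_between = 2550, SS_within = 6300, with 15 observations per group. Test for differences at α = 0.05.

df_between = 2, df_within = 42. F = MS_between/MS_within = 1275.0/150.0 = 8.5. F_crit ≈ 3.22. Reject H₀. At least one mean differs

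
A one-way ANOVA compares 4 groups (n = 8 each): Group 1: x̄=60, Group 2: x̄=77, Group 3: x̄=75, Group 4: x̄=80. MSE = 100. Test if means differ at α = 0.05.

Grand mean = 73.0. SS_between = 1904.0, MS_between = 634.67. F = 6.347, F_crit ≈ 2.947. Reject H₀.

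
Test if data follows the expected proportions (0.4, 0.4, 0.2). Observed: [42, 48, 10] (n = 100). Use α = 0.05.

Expected: [40.0, 40.0, 20.0]. χ² = 6.7. df = 2, critical = 5.991. Reject H₀.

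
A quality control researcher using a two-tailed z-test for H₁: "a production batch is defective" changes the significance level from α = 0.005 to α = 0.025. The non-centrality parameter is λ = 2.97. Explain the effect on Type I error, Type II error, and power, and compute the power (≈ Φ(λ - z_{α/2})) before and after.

Increasing α from 0.005 to 0.025:
• Type I error rate increases (α is the Type I rate by definition).
• Critical value moves from z_{α/2} = 2.807 to 2.241, so power = Φ(λ - z_{α/2}) goes from Φ(2.97 - 2.807) = 0.565 to Φ(2.97 - 2.241) = 0.767.
• Type II error rate β = 1 - power therefore decreases (0.435 → 0.233).
Appropriate when false negatives are costly — here, shipping a defective batch — faulty products reach customers.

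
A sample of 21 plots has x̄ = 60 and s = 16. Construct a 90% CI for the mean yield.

CI = x̄ ± t*(s/√n) = 60 ± 1.725(16/√21) = (53.98, 66.02)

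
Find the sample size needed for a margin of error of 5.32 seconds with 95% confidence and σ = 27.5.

n = (z*σ/E)² = (1.96×27.5/5.32)² = 102.6 → n = 103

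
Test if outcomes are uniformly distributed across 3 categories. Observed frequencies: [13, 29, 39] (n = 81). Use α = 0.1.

Expected = 27 each. χ² = Σ(O-E)²/E = 12.741. df = 2, critical value = 4.605. Reject H₀.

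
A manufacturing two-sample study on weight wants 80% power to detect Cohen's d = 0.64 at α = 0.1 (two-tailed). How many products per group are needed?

z_{α/2} = 1.645, z_β = Φ⁻¹(0.8) = 0.842. For medium effect (d = 0.64): n per group = 2(z_{α/2} + z_β)²/d² = 2(1.645 + 0.842)²/0.64² = 30.2 → 31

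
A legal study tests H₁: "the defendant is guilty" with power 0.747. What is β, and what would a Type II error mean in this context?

β = 1 - power = 1 - 0.747 = 0.253. A Type II error is failing to reject H₀ when H₀ is false (false negative) — here, failing to conclude that the defendant is guilty when in fact it is true. Consequence: acquitting a guilty person.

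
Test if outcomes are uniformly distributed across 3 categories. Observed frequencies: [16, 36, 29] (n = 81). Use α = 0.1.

Expected = 27 each. χ² = Σ(O-E)²/E = 7.63. df = 2, critical value = 4.605. Reject H₀.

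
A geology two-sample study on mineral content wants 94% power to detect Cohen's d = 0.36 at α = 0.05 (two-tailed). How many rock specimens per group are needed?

z_{α/2} = 1.96, z_β = Φ⁻¹(0.94) = 1.555. For small effect (d = 0.36): n per group = 2(z_{α/2} + z_β)²/d² = 2(1.96 + 1.555)²/0.36² = 190.7 → 191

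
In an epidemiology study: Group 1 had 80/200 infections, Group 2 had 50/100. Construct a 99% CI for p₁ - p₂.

p̂₁ = 0.4, p̂₂ = 0.5. Difference = -0.1. CI = (-0.257, 0.057)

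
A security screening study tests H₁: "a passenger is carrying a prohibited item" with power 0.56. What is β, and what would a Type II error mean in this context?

β = 1 - power = 1 - 0.56 = 0.44. A Type II error is failing to reject H₀ when H₀ is false (false negative) — here, failing to conclude that a passenger is carrying a prohibited item when in fact it is true. Consequence: letting a prohibited item through — security breach.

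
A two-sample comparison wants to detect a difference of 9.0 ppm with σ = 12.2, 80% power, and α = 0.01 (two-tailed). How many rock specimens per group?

n per group = 2(z_α/2 + z_β)²σ²/d² = 2×(2.576 + 0.84)²×12.2²/9.0² = 42.9 → n = 43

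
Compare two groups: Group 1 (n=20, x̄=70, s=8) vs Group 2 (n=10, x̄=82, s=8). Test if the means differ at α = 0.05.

Pooled sp = 8.0. t = -3.873, df = 28. Critical t = ±2.048. Reject H₀.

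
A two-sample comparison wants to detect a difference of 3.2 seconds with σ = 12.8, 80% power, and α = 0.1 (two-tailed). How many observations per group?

n per group = 2(z_α/2 + z_β)²σ²/d² = 2×(1.645 + 0.84)²×12.8²/3.2² = 197.6 → n = 198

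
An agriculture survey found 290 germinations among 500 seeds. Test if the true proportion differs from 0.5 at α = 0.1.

p̂ = 0.58, p₀ = 0.5. z = (p̂ - p₀)/√(p₀(1-p₀)/n) = 3.578. Critical: ±1.645. Reject H₀.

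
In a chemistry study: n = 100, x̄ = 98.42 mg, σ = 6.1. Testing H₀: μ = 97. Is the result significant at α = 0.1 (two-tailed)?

z = (98.42 - 97)/(6.1/√100) = 2.328. Since |z| > 1.645, significant at α = 0.1.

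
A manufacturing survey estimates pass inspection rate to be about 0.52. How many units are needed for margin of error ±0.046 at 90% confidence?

n = z²p(1-p)/E² = 1.645²×0.52×0.48/0.046² = 319.2 → n = 320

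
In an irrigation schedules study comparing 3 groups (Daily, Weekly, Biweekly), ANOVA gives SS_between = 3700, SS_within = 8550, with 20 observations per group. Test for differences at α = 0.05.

df_between = 2, df_within = 57. F = MS_between/MS_within = 1850.0/150.0 = 12.333. F_crit ≈ 3.159. Reject H₀. At least one mean differs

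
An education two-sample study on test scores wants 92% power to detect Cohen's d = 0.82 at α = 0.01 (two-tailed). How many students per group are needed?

z_{α/2} = 2.576, z_β = Φ⁻¹(0.92) = 1.405. For large effect (d = 0.82): n per group = 2(z_{α/2} + z_β)²/d² = 2(2.576 + 1.405)²/0.82² = 47.1 → 48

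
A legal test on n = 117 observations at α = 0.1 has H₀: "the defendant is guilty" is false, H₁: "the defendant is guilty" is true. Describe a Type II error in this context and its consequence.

Type II error: failing to reject H₀ when it is false — concluding that the defendant is guilty is not supported when in fact it is. Consequence: acquitting a guilty person.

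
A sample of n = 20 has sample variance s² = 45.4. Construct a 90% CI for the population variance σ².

df = 19. χ²_{0.05} = 30.144, χ²_{0.95} = 10.117. CI for σ² = ((n-1)s²/χ²_{α/2}, (n-1)s²/χ²_{1-α/2}) = (19·45.4/30.144, 19·45.4/10.117) = (28.62, 85.26)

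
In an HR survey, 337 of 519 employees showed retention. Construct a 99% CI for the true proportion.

p̂ = 0.649. CI = p̂ ± z*√(p̂(1-p̂)/n) = (0.595, 0.703)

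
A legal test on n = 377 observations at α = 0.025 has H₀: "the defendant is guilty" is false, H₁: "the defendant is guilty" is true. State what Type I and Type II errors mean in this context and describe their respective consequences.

Type I (false positive): concluding that the defendant is guilty when it is not — convicting an innocent person. Type II (false negative): failing to conclude that the defendant is guilty when it is — acquitting a guilty person. Which is costlier depends on domain priorities and is a judgement call rather than a statistical fact.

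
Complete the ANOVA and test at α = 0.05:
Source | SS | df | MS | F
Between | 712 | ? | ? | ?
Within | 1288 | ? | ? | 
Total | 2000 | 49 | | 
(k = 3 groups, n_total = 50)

df_between = 2, df_within = 47. MS_between = 356.0, MS_within = 27.4. F = 12.991, F_crit ≈ 3.195. Reject H₀.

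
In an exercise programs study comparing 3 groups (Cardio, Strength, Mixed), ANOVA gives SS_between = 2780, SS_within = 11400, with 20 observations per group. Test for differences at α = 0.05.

df_between = 2, df_within = 57. F = MS_between/MS_within = 1390.0/200.0 = 6.95. F_crit ≈ 3.159. Reject H₀. At least one mean differs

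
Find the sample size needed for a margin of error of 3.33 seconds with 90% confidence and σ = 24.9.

n = (z*σ/E)² = (1.645×24.9/3.33)² = 151.3 → n = 152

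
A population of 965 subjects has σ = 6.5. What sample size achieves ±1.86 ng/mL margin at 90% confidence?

Without FPC: n₀ = (1.645×6.5/1.86)² = 33.047. With FPC: n = n₀N/(n₀+N-1) = 32.0 → n = 32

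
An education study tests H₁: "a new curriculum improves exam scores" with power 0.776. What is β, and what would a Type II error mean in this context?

β = 1 - power = 1 - 0.776 = 0.224. A Type II error is failing to reject H₀ when H₀ is false (false negative) — here, failing to conclude that a new curriculum improves exam scores when in fact it is true. Consequence: keeping the old curriculum when the new one would have helped students.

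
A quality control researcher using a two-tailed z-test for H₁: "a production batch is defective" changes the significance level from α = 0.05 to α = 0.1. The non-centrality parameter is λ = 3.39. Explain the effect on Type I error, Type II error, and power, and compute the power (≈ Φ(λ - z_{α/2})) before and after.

Increasing α from 0.05 to 0.1:
• Type I error rate increases (α is the Type I rate by definition).
• Critical value moves from z_{α/2} = 1.96 to 1.645, so power = Φ(λ - z_{α/2}) goes from Φ(3.39 - 1.96) = 0.924 to Φ(3.39 - 1.645) = 0.96.
• Type II error rate β = 1 - power therefore decreases (0.076 → 0.04).
Appropriate when false negatives are costly — here, shipping a defective batch — faulty products reach customers.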